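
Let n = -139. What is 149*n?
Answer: -20711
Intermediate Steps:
149*n = 149*(-139) = -20711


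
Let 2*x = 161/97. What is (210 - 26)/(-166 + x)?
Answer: -35696/32043 ≈ -1.1140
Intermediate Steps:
x = 161/194 (x = (161/97)/2 = (161*(1/97))/2 = (1/2)*(161/97) = 161/194 ≈ 0.82990)
(210 - 26)/(-166 + x) = (210 - 26)/(-166 + 161/194) = 184/(-32043/194) = 184*(-194/32043) = -35696/32043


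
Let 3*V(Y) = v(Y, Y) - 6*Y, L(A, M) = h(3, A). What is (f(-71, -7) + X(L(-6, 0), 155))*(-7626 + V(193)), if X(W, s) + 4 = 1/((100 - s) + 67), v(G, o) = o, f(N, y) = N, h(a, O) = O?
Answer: 21434857/36 ≈ 5.9541e+5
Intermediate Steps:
L(A, M) = A
V(Y) = -5*Y/3 (V(Y) = (Y - 6*Y)/3 = (-5*Y)/3 = -5*Y/3)
X(W, s) = -4 + 1/(167 - s) (X(W, s) = -4 + 1/((100 - s) + 67) = -4 + 1/(167 - s))
(f(-71, -7) + X(L(-6, 0), 155))*(-7626 + V(193)) = (-71 + (667 - 4*155)/(-167 + 155))*(-7626 - 5/3*193) = (-71 + (667 - 620)/(-12))*(-7626 - 965/3) = (-71 - 1/12*47)*(-23843/3) = (-71 - 47/12)*(-23843/3) = -899/12*(-23843/3) = 21434857/36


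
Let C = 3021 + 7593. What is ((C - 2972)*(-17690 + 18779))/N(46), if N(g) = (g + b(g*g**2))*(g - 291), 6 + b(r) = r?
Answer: -4161069/11928560 ≈ -0.34883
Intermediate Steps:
C = 10614
b(r) = -6 + r
N(g) = (-291 + g)*(-6 + g + g**3) (N(g) = (g + (-6 + g*g**2))*(g - 291) = (g + (-6 + g**3))*(-291 + g) = (-6 + g + g**3)*(-291 + g) = (-291 + g)*(-6 + g + g**3))
((C - 2972)*(-17690 + 18779))/N(46) = ((10614 - 2972)*(-17690 + 18779))/(1746 + 46**2 + 46**4 - 297*46 - 291*46**3) = (7642*1089)/(1746 + 2116 + 4477456 - 13662 - 291*97336) = 8322138/(1746 + 2116 + 4477456 - 13662 - 28324776) = 8322138/(-23857120) = 8322138*(-1/23857120) = -4161069/11928560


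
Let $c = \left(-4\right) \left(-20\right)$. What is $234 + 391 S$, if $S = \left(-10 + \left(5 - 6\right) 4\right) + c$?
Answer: $26040$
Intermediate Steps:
$c = 80$
$S = 66$ ($S = \left(-10 + \left(5 - 6\right) 4\right) + 80 = \left(-10 - 4\right) + 80 = -14 + 80 = 66$)
$234 + 391 S = 234 + 391 \cdot 66 = 234 + 25806 = 26040$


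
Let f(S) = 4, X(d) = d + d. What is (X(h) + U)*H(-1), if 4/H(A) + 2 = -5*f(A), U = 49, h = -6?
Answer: -74/11 ≈ -6.7273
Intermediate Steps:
X(d) = 2*d
H(A) = -2/11 (H(A) = 4/(-2 - 5*4) = 4/(-2 - 20) = 4/(-22) = 4*(-1/22) = -2/11)
(X(h) + U)*H(-1) = (2*(-6) + 49)*(-2/11) = (-12 + 49)*(-2/11) = 37*(-2/11) = -74/11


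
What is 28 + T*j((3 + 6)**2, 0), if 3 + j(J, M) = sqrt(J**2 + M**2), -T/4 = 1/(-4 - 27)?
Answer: 1180/31 ≈ 38.065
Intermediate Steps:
T = 4/31 (T = -4/(-4 - 27) = -4/(-31) = -4*(-1/31) = 4/31 ≈ 0.12903)
j(J, M) = -3 + sqrt(J**2 + M**2)
28 + T*j((3 + 6)**2, 0) = 28 + 4*(-3 + sqrt(((3 + 6)**2)**2 + 0**2))/31 = 28 + 4*(-3 + sqrt((9**2)**2 + 0))/31 = 28 + 4*(-3 + sqrt(81**2 + 0))/31 = 28 + 4*(-3 + sqrt(6561 + 0))/31 = 28 + 4*(-3 + sqrt(6561))/31 = 28 + 4*(-3 + 81)/31 = 28 + (4/31)*78 = 28 + 312/31 = 1180/31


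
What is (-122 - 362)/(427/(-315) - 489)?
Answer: 990/1003 ≈ 0.98704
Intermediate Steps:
(-122 - 362)/(427/(-315) - 489) = -484/(427*(-1/315) - 489) = -484/(-61/45 - 489) = -484/(-22066/45) = -484*(-45/22066) = 990/1003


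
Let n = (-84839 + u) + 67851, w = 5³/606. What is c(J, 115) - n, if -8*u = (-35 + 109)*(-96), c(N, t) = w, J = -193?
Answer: 9756725/606 ≈ 16100.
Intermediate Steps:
w = 125/606 (w = 125*(1/606) = 125/606 ≈ 0.20627)
c(N, t) = 125/606
u = 888 (u = -(-35 + 109)*(-96)/8 = -37*(-96)/4 = -⅛*(-7104) = 888)
n = -16100 (n = (-84839 + 888) + 67851 = -83951 + 67851 = -16100)
c(J, 115) - n = 125/606 - 1*(-16100) = 125/606 + 16100 = 9756725/606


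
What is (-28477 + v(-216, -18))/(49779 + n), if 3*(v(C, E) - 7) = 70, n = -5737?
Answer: -42670/66063 ≈ -0.64590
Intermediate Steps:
v(C, E) = 91/3 (v(C, E) = 7 + (⅓)*70 = 7 + 70/3 = 91/3)
(-28477 + v(-216, -18))/(49779 + n) = (-28477 + 91/3)/(49779 - 5737) = -85340/3/44042 = -85340/3*1/44042 = -42670/66063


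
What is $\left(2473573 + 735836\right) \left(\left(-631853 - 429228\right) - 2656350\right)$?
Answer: $-11930756508279$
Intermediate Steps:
$\left(2473573 + 735836\right) \left(\left(-631853 - 429228\right) - 2656350\right) = 3209409 \left(\left(-631853 - 429228\right) - 2656350\right) = 3209409 \left(-1061081 - 2656350\right) = 3209409 \left(-3717431\right) = -11930756508279$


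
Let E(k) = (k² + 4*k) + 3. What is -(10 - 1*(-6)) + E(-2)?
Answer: -17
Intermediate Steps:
E(k) = 3 + k² + 4*k
-(10 - 1*(-6)) + E(-2) = -(10 - 1*(-6)) + (3 + (-2)² + 4*(-2)) = -(10 + 6) + (3 + 4 - 8) = -1*16 - 1 = -16 - 1 = -17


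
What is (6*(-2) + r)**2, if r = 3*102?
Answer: 86436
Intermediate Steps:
r = 306
(6*(-2) + r)**2 = (6*(-2) + 306)**2 = (-12 + 306)**2 = 294**2 = 86436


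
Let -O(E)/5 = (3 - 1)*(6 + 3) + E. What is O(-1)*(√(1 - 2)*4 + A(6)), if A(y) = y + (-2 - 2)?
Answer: -170 - 340*I ≈ -170.0 - 340.0*I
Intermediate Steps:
A(y) = -4 + y (A(y) = y - 4 = -4 + y)
O(E) = -90 - 5*E (O(E) = -5*((3 - 1)*(6 + 3) + E) = -5*(2*9 + E) = -5*(18 + E) = -90 - 5*E)
O(-1)*(√(1 - 2)*4 + A(6)) = (-90 - 5*(-1))*(√(1 - 2)*4 + (-4 + 6)) = (-90 + 5)*(√(-1)*4 + 2) = -85*(I*4 + 2) = -85*(4*I + 2) = -85*(2 + 4*I) = -170 - 340*I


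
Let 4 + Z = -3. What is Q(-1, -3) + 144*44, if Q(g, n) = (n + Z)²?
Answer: 6436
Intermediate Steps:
Z = -7 (Z = -4 - 3 = -7)
Q(g, n) = (-7 + n)² (Q(g, n) = (n - 7)² = (-7 + n)²)
Q(-1, -3) + 144*44 = (-7 - 3)² + 144*44 = (-10)² + 6336 = 100 + 6336 = 6436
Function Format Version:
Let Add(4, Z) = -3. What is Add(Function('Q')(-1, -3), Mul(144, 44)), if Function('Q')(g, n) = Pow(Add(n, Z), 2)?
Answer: 6436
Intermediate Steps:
Z = -7 (Z = Add(-4, -3) = -7)
Function('Q')(g, n) = Pow(Add(-7, n), 2) (Function('Q')(g, n) = Pow(Add(n, -7), 2) = Pow(Add(-7, n), 2))
Add(Function('Q')(-1, -3), Mul(144, 44)) = Add(Pow(Add(-7, -3), 2), Mul(144, 44)) = Add(Pow(-10, 2), 6336) = Add(100, 6336) = 6436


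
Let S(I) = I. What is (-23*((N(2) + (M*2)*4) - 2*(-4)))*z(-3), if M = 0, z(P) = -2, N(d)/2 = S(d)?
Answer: 552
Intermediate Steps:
N(d) = 2*d
(-23*((N(2) + (M*2)*4) - 2*(-4)))*z(-3) = -23*((2*2 + (0*2)*4) - 2*(-4))*(-2) = -23*((4 + 0*4) + 8)*(-2) = -23*((4 + 0) + 8)*(-2) = -23*(4 + 8)*(-2) = -23*12*(-2) = -276*(-2) = 552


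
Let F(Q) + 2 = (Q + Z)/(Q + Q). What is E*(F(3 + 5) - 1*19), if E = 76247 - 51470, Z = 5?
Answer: -8002971/16 ≈ -5.0019e+5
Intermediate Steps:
F(Q) = -2 + (5 + Q)/(2*Q) (F(Q) = -2 + (Q + 5)/(Q + Q) = -2 + (5 + Q)/((2*Q)) = -2 + (5 + Q)*(1/(2*Q)) = -2 + (5 + Q)/(2*Q))
E = 24777
E*(F(3 + 5) - 1*19) = 24777*((5 - 3*(3 + 5))/(2*(3 + 5)) - 1*19) = 24777*((½)*(5 - 3*8)/8 - 19) = 24777*((½)*(⅛)*(5 - 24) - 19) = 24777*((½)*(⅛)*(-19) - 19) = 24777*(-19/16 - 19) = 24777*(-323/16) = -8002971/16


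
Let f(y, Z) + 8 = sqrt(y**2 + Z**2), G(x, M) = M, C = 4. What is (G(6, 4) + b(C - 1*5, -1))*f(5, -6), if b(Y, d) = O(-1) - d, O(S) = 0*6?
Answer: -40 + 5*sqrt(61) ≈ -0.94875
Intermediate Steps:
O(S) = 0
b(Y, d) = -d (b(Y, d) = 0 - d = -d)
f(y, Z) = -8 + sqrt(Z**2 + y**2) (f(y, Z) = -8 + sqrt(y**2 + Z**2) = -8 + sqrt(Z**2 + y**2))
(G(6, 4) + b(C - 1*5, -1))*f(5, -6) = (4 - 1*(-1))*(-8 + sqrt((-6)**2 + 5**2)) = (4 + 1)*(-8 + sqrt(36 + 25)) = 5*(-8 + sqrt(61)) = -40 + 5*sqrt(61)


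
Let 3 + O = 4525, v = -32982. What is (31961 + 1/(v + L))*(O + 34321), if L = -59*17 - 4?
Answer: 42196022070804/33989 ≈ 1.2415e+9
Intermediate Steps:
L = -1007 (L = -1003 - 4 = -1007)
O = 4522 (O = -3 + 4525 = 4522)
(31961 + 1/(v + L))*(O + 34321) = (31961 + 1/(-32982 - 1007))*(4522 + 34321) = (31961 + 1/(-33989))*38843 = (31961 - 1/33989)*38843 = (1086322428/33989)*38843 = 42196022070804/33989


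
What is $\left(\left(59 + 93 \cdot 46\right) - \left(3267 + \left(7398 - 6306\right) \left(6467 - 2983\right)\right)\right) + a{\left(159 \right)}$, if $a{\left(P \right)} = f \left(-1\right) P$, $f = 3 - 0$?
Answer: $-3803935$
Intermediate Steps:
$f = 3$ ($f = 3 + 0 = 3$)
$a{\left(P \right)} = - 3 P$ ($a{\left(P \right)} = 3 \left(-1\right) P = - 3 P$)
$\left(\left(59 + 93 \cdot 46\right) - \left(3267 + \left(7398 - 6306\right) \left(6467 - 2983\right)\right)\right) + a{\left(159 \right)} = \left(\left(59 + 93 \cdot 46\right) - \left(3267 + \left(7398 - 6306\right) \left(6467 - 2983\right)\right)\right) - 477 = \left(\left(59 + 4278\right) - \left(3267 + 1092 \cdot 3484\right)\right) - 477 = \left(4337 - 3807795\right) - 477 = -3803458 - 477 = -3803935$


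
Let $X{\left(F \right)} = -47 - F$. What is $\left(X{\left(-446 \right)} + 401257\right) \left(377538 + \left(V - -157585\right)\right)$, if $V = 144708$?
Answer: $273058200136$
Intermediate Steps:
$\left(X{\left(-446 \right)} + 401257\right) \left(377538 + \left(V - -157585\right)\right) = \left(\left(-47 - -446\right) + 401257\right) \left(377538 + \left(144708 - -157585\right)\right) = \left(\left(-47 + 446\right) + 401257\right) \left(377538 + \left(144708 + 157585\right)\right) = \left(399 + 401257\right) \left(377538 + 302293\right) = 401656 \cdot 679831 = 273058200136$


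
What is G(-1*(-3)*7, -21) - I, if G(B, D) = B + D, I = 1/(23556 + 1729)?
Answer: -1/25285 ≈ -3.9549e-5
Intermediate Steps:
I = 1/25285 ≈ 3.9549e-5
G(-1*(-3)*7, -21) - I = (-1*(-3)*7 - 21) - 1*1/25285 = (3*7 - 21) - 1/25285 = (21 - 21) - 1/25285 = 0 - 1/25285 = -1/25285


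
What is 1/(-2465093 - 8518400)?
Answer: -1/10983493 ≈ -9.1046e-8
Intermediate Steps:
1/(-2465093 - 8518400) = 1/(-10983493) = -1/10983493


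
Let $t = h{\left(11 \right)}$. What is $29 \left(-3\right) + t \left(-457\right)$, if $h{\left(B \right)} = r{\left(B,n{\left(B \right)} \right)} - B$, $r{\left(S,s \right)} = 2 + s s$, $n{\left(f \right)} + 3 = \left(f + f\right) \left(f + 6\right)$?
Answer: $-62897911$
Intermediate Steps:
$n{\left(f \right)} = -3 + 2 f \left(6 + f\right)$ ($n{\left(f \right)} = -3 + \left(f + f\right) \left(f + 6\right) = -3 + 2 f \left(6 + f\right)$)
$r{\left(S,s \right)} = 2 + s^{2}$
$h{\left(B \right)} = 2 + \left(-3 + 2 B^{2} + 12 B\right)^{2} - B$ ($h{\left(B \right)} = \left(2 + \left(-3 + 2 B^{2} + 12 B\right)^{2}\right) - B = 2 + \left(-3 + 2 B^{2} + 12 B\right)^{2} - B$)
$t = 137632$ ($t = 2 + \left(-3 + 2 \cdot 11^{2} + 12 \cdot 11\right)^{2} - 11 = 2 + \left(-3 + 2 \cdot 121 + 132\right)^{2} - 11 = 2 + \left(-3 + 242 + 132\right)^{2} - 11 = 2 + 371^{2} - 11 = 2 + 137641 - 11 = 137632$)
$29 \left(-3\right) + t \left(-457\right) = 29 \left(-3\right) + 137632 \left(-457\right) = -87 - 62897824 = -62897911$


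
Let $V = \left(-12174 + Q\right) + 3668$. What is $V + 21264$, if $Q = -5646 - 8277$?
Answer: $-1165$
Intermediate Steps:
$Q = -13923$ ($Q = -5646 - 8277 = -13923$)
$V = -22429$ ($V = \left(-12174 - 13923\right) + 3668 = -26097 + 3668 = -22429$)
$V + 21264 = -22429 + 21264 = -1165$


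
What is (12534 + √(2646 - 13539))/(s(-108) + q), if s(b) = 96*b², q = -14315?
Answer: 12534/1105429 + I*√10893/1105429 ≈ 0.011339 + 9.4415e-5*I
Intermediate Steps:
(12534 + √(2646 - 13539))/(s(-108) + q) = (12534 + √(2646 - 13539))/(96*(-108)² - 14315) = (12534 + √(-10893))/(96*11664 - 14315) = (12534 + I*√10893)/(1119744 - 14315) = (12534 + I*√10893)/1105429 = (12534 + I*√10893)*(1/1105429) = 12534/1105429 + I*√10893/1105429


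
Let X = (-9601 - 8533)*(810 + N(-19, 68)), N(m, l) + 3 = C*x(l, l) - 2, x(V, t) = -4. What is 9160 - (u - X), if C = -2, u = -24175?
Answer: -14709607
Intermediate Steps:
N(m, l) = 3 (N(m, l) = -3 + (-2*(-4) - 2) = -3 + (8 - 2) = -3 + 6 = 3)
X = -14742942 (X = (-9601 - 8533)*(810 + 3) = -18134*813 = -14742942)
9160 - (u - X) = 9160 - (-24175 - 1*(-14742942)) = 9160 - (-24175 + 14742942) = 9160 - 1*14718767 = 9160 - 14718767 = -14709607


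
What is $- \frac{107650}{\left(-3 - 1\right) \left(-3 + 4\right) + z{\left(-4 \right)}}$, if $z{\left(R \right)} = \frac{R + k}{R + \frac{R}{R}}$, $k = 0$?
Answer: $\frac{161475}{4} \approx 40369.0$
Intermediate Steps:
$z{\left(R \right)} = \frac{R}{1 + R}$ ($z{\left(R \right)} = \frac{R + 0}{R + \frac{R}{R}} = \frac{R}{R + 1} = \frac{R}{1 + R}$)
$- \frac{107650}{\left(-3 - 1\right) \left(-3 + 4\right) + z{\left(-4 \right)}} = - \frac{107650}{\left(-3 - 1\right) \left(-3 + 4\right) - \frac{4}{1 - 4}} = - \frac{107650}{\left(-4\right) 1 - \frac{4}{-3}} = - \frac{107650}{-4 - - \frac{4}{3}} = - \frac{107650}{-4 + \frac{4}{3}} = - \frac{107650}{- \frac{8}{3}} = \left(-107650\right) \left(- \frac{3}{8}\right) = \frac{161475}{4}$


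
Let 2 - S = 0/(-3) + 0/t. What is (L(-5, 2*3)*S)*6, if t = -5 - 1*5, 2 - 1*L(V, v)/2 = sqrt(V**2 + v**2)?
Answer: 48 - 24*sqrt(61) ≈ -139.45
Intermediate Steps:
L(V, v) = 4 - 2*sqrt(V**2 + v**2)
t = -10 (t = -5 - 5 = -10)
S = 2 (S = 2 - (0/(-3) + 0/(-10)) = 2 - (0*(-1/3) + 0*(-1/10)) = 2 - (0 + 0) = 2 - 1*0 = 2 + 0 = 2)
(L(-5, 2*3)*S)*6 = ((4 - 2*sqrt((-5)**2 + (2*3)**2))*2)*6 = ((4 - 2*sqrt(25 + 6**2))*2)*6 = ((4 - 2*sqrt(25 + 36))*2)*6 = ((4 - 2*sqrt(61))*2)*6 = (8 - 4*sqrt(61))*6 = 48 - 24*sqrt(61)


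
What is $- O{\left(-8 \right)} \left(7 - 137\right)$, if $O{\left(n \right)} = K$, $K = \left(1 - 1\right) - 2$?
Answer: $-260$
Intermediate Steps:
$K = -2$ ($K = 0 - 2 = -2$)
$O{\left(n \right)} = -2$
$- O{\left(-8 \right)} \left(7 - 137\right) = - \left(-2\right) \left(7 - 137\right) = - \left(-2\right) \left(-130\right) = \left(-1\right) 260 = -260$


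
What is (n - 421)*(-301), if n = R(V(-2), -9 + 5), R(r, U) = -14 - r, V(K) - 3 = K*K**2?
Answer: 129430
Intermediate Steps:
V(K) = 3 + K**3 (V(K) = 3 + K*K**2 = 3 + K**3)
n = -9 (n = -14 - (3 + (-2)**3) = -14 - (3 - 8) = -14 - 1*(-5) = -14 + 5 = -9)
(n - 421)*(-301) = (-9 - 421)*(-301) = -430*(-301) = 129430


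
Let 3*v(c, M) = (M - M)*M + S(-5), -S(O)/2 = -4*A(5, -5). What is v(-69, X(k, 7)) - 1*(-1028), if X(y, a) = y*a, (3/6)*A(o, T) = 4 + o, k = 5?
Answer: 1076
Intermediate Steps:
A(o, T) = 8 + 2*o (A(o, T) = 2*(4 + o) = 8 + 2*o)
X(y, a) = a*y
S(O) = 144 (S(O) = -(-8)*(8 + 2*5) = -(-8)*(8 + 10) = -(-8)*18 = -2*(-72) = 144)
v(c, M) = 48 (v(c, M) = ((M - M)*M + 144)/3 = (0*M + 144)/3 = (0 + 144)/3 = (⅓)*144 = 48)
v(-69, X(k, 7)) - 1*(-1028) = 48 - 1*(-1028) = 48 + 1028 = 1076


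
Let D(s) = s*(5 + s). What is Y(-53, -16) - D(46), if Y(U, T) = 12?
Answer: -2334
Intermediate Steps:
Y(-53, -16) - D(46) = 12 - 46*(5 + 46) = 12 - 46*51 = 12 - 1*2346 = 12 - 2346 = -2334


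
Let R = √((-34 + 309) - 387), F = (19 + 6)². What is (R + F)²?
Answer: 390513 + 5000*I*√7 ≈ 3.9051e+5 + 13229.0*I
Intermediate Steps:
F = 625 (F = 25² = 625)
R = 4*I*√7 (R = √(275 - 387) = √(-112) = 4*I*√7 ≈ 10.583*I)
(R + F)² = (4*I*√7 + 625)² = (625 + 4*I*√7)²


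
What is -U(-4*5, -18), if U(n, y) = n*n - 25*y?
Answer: -850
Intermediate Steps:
U(n, y) = n² - 25*y
-U(-4*5, -18) = -((-4*5)² - 25*(-18)) = -((-20)² + 450) = -(400 + 450) = -1*850 = -850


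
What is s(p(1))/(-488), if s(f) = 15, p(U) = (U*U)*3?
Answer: -15/488 ≈ -0.030738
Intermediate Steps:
p(U) = 3*U² (p(U) = U²*3 = 3*U²)
s(p(1))/(-488) = 15/(-488) = 15*(-1/488) = -15/488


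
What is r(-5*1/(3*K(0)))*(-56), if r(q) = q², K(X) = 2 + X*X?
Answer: -350/9 ≈ -38.889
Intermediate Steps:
K(X) = 2 + X²
r(-5*1/(3*K(0)))*(-56) = (-5*1/(3*(2 + 0²)))²*(-56) = (-5*1/(3*(2 + 0)))²*(-56) = (-5/(2*3))²*(-56) = (-5/6)²*(-56) = (-5*⅙)²*(-56) = (-⅚)²*(-56) = (25/36)*(-56) = -350/9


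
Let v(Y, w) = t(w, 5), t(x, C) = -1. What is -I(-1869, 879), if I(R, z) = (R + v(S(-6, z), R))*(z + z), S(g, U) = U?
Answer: 3287460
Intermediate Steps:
v(Y, w) = -1
I(R, z) = 2*z*(-1 + R) (I(R, z) = (R - 1)*(z + z) = (-1 + R)*(2*z) = 2*z*(-1 + R))
-I(-1869, 879) = -2*879*(-1 - 1869) = -2*879*(-1870) = -1*(-3287460) = 3287460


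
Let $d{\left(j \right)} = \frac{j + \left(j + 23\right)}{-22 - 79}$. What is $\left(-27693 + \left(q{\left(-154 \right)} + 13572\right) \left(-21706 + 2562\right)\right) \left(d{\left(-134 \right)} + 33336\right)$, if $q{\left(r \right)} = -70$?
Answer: $- \frac{870449896333561}{101} \approx -8.6183 \cdot 10^{12}$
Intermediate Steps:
$d{\left(j \right)} = - \frac{23}{101} - \frac{2 j}{101}$ ($d{\left(j \right)} = \frac{j + \left(23 + j\right)}{-101} = \left(23 + 2 j\right) \left(- \frac{1}{101}\right) = - \frac{23}{101} - \frac{2 j}{101}$)
$\left(-27693 + \left(q{\left(-154 \right)} + 13572\right) \left(-21706 + 2562\right)\right) \left(d{\left(-134 \right)} + 33336\right) = \left(-27693 + \left(-70 + 13572\right) \left(-21706 + 2562\right)\right) \left(\left(- \frac{23}{101} - - \frac{268}{101}\right) + 33336\right) = \left(-27693 + 13502 \left(-19144\right)\right) \left(\left(- \frac{23}{101} + \frac{268}{101}\right) + 33336\right) = \left(-27693 - 258482288\right) \left(\frac{245}{101} + 33336\right) = \left(-258509981\right) \frac{3367181}{101} = - \frac{870449896333561}{101}$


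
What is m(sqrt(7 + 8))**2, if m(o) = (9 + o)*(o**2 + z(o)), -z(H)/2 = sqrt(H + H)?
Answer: 23760 + 4818*sqrt(15) - 5760*sqrt(2)*15**(1/4) - 1080*sqrt(2)*15**(3/4) ≈ 14748.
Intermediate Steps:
z(H) = -2*sqrt(2)*sqrt(H) (z(H) = -2*sqrt(H + H) = -2*sqrt(2)*sqrt(H))
m(o) = (9 + o)*(o**2 - 2*sqrt(2)*sqrt(o))
m(sqrt(7 + 8))**2 = ((sqrt(7 + 8))**3 + 9*(sqrt(7 + 8))**2 - 18*sqrt(2)*sqrt(sqrt(7 + 8)) - 2*sqrt(2)*(sqrt(7 + 8))**(3/2))**2 = ((sqrt(15))**3 + 9*(sqrt(15))**2 - 18*sqrt(2)*sqrt(sqrt(15)) - 2*sqrt(2)*(sqrt(15))**(3/2))**2 = (15*sqrt(15) + 9*15 - 18*sqrt(2)*15**(1/4) - 2*sqrt(2)*15**(3/4))**2 = (15*sqrt(15) + 135 - 18*sqrt(2)*15**(1/4) - 2*sqrt(2)*15**(3/4))**2 = (135 + 15*sqrt(15) - 18*sqrt(2)*15**(1/4) - 2*sqrt(2)*15**(3/4))**2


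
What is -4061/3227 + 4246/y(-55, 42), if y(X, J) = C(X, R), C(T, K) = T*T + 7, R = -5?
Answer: 694445/4892132 ≈ 0.14195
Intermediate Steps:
C(T, K) = 7 + T² (C(T, K) = T² + 7 = 7 + T²)
y(X, J) = 7 + X²
-4061/3227 + 4246/y(-55, 42) = -4061/3227 + 4246/(7 + (-55)²) = -4061*1/3227 + 4246/(7 + 3025) = -4061/3227 + 4246/3032 = -4061/3227 + 4246*(1/3032) = -4061/3227 + 2123/1516 = 694445/4892132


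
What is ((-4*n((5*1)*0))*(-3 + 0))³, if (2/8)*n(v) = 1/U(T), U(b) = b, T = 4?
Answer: 1728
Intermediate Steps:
n(v) = 1 (n(v) = 4/4 = 4*(¼) = 1)
((-4*n((5*1)*0))*(-3 + 0))³ = ((-4*1)*(-3 + 0))³ = (-4*(-3))³ = 12³ = 1728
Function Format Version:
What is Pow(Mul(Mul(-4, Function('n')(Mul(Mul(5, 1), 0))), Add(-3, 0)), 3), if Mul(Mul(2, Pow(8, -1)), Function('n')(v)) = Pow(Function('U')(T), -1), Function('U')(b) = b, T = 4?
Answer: 1728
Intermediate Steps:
Function('n')(v) = 1 (Function('n')(v) = Mul(4, Pow(4, -1)) = Mul(4, Rational(1, 4)) = 1)
Pow(Mul(Mul(-4, Function('n')(Mul(Mul(5, 1), 0))), Add(-3, 0)), 3) = Pow(Mul(Mul(-4, 1), Add(-3, 0)), 3) = Pow(Mul(-4, -3), 3) = Pow(12, 3) = 1728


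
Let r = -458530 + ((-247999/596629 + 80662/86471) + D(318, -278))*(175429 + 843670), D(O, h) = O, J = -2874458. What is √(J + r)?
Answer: √7066935684896851365286383083/4690100569 ≈ 17924.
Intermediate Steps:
r = 1520258501331710509/4690100569 (r = -458530 + ((-247999/596629 + 80662/86471) + 318)*(175429 + 843670) = -458530 + ((-247999*1/596629 + 80662*(1/86471)) + 318)*1019099 = -458530 + ((-247999/596629 + 80662/86471) + 318)*1019099 = -458530 + (2425506079/4690100569 + 318)*1019099 = -458530 + (1493877487021/4690100569)*1019099 = -458530 + 1522409053145614079/4690100569 = 1520258501331710509/4690100569 ≈ 3.2414e+8)
√(J + r) = √(-2874458 + 1520258501331710509/4690100569) = √(1506777004230343907/4690100569) = √7066935684896851365286383083/4690100569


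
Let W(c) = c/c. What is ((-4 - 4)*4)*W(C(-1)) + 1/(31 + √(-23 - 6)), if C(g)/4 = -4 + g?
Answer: (-32*√29 + 991*I)/(√29 - 31*I) ≈ -31.969 - 0.0054396*I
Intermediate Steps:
C(g) = -16 + 4*g (C(g) = 4*(-4 + g) = -16 + 4*g)
W(c) = 1
((-4 - 4)*4)*W(C(-1)) + 1/(31 + √(-23 - 6)) = ((-4 - 4)*4)*1 + 1/(31 + √(-23 - 6)) = -8*4*1 + 1/(31 + √(-29)) = -32*1 + 1/(31 + I*√29) = -32 + 1/(31 + I*√29)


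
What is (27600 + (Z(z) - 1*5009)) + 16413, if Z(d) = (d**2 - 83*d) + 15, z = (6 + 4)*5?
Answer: 37369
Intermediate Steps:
z = 50 (z = 10*5 = 50)
Z(d) = 15 + d**2 - 83*d
(27600 + (Z(z) - 1*5009)) + 16413 = (27600 + ((15 + 50**2 - 83*50) - 1*5009)) + 16413 = (27600 + ((15 + 2500 - 4150) - 5009)) + 16413 = (27600 + (-1635 - 5009)) + 16413 = (27600 - 6644) + 16413 = 20956 + 16413 = 37369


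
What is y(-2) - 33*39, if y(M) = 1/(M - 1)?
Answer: -3862/3 ≈ -1287.3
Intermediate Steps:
y(M) = 1/(-1 + M)
y(-2) - 33*39 = 1/(-1 - 2) - 33*39 = 1/(-3) - 1287 = -⅓ - 1287 = -3862/3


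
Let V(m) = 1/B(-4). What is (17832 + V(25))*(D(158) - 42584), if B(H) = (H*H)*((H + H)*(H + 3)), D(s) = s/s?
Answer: -97195569751/128 ≈ -7.5934e+8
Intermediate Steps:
D(s) = 1
B(H) = 2*H³*(3 + H) (B(H) = H²*((2*H)*(3 + H)) = H²*(2*H*(3 + H)) = 2*H³*(3 + H))
V(m) = 1/128 (V(m) = 1/(2*(-4)³*(3 - 4)) = 1/(2*(-64)*(-1)) = 1/128)
(17832 + V(25))*(D(158) - 42584) = (17832 + 1/128)*(1 - 42584) = (2282497/128)*(-42583) = -97195569751/128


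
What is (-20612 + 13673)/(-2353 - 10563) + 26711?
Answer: 345006215/12916 ≈ 26712.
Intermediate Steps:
(-20612 + 13673)/(-2353 - 10563) + 26711 = -6939/(-12916) + 26711 = -6939*(-1/12916) + 26711 = 6939/12916 + 26711 = 345006215/12916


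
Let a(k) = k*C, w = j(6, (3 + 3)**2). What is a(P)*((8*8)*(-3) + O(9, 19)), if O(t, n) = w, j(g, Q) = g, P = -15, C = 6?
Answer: 16740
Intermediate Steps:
w = 6
O(t, n) = 6
a(k) = 6*k (a(k) = k*6 = 6*k)
a(P)*((8*8)*(-3) + O(9, 19)) = (6*(-15))*((8*8)*(-3) + 6) = -90*(64*(-3) + 6) = -90*(-192 + 6) = -90*(-186) = 16740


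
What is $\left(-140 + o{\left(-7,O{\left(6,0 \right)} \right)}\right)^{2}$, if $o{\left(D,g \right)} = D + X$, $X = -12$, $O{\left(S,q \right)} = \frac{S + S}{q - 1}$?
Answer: $25281$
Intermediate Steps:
$O{\left(S,q \right)} = \frac{2 S}{-1 + q}$
$o{\left(D,g \right)} = -12 + D$ ($o{\left(D,g \right)} = D - 12 = -12 + D$)
$\left(-140 + o{\left(-7,O{\left(6,0 \right)} \right)}\right)^{2} = \left(-140 - 19\right)^{2} = \left(-159\right)^{2} = 25281$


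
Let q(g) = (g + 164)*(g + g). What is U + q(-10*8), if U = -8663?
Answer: -22103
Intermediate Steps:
q(g) = 2*g*(164 + g) (q(g) = (164 + g)*(2*g) = 2*g*(164 + g))
U + q(-10*8) = -8663 + 2*(-10*8)*(164 - 10*8) = -8663 + 2*(-80)*(164 - 80) = -8663 + 2*(-80)*84 = -8663 - 13440 = -22103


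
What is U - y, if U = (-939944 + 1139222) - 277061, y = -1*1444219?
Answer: 1366436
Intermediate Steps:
y = -1444219
U = -77783 (U = 199278 - 277061 = -77783)
U - y = -77783 - 1*(-1444219) = -77783 + 1444219 = 1366436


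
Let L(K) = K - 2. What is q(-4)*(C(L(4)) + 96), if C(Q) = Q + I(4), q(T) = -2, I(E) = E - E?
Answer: -196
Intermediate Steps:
I(E) = 0
L(K) = -2 + K
C(Q) = Q (C(Q) = Q + 0 = Q)
q(-4)*(C(L(4)) + 96) = -2*((-2 + 4) + 96) = -2*(2 + 96) = -2*98 = -196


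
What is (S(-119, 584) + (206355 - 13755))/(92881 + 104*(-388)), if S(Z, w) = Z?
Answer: 192481/52529 ≈ 3.6643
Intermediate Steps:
(S(-119, 584) + (206355 - 13755))/(92881 + 104*(-388)) = (-119 + (206355 - 13755))/(92881 + 104*(-388)) = (-119 + 192600)/(92881 - 40352) = 192481/52529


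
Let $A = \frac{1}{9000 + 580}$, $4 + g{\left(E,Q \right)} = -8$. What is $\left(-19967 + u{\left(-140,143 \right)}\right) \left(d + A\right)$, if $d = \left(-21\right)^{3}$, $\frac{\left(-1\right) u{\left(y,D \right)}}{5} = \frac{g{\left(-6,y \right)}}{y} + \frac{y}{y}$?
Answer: $\frac{12403730026853}{67060} \approx 1.8496 \cdot 10^{8}$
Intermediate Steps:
$g{\left(E,Q \right)} = -12$ ($g{\left(E,Q \right)} = -4 - 8 = -12$)
$u{\left(y,D \right)} = -5 + \frac{60}{y}$ ($u{\left(y,D \right)} = - 5 \left(- \frac{12}{y} + \frac{y}{y}\right) = - 5 \left(- \frac{12}{y} + 1\right) = - 5 \left(1 - \frac{12}{y}\right) = -5 + \frac{60}{y}$)
$A = \frac{1}{9580} \approx 0.00010438$
$d = -9261$
$\left(-19967 + u{\left(-140,143 \right)}\right) \left(d + A\right) = \left(-19967 - \left(5 - \frac{60}{-140}\right)\right) \left(-9261 + \frac{1}{9580}\right) = \left(-19967 + \left(-5 + 60 \left(- \frac{1}{140}\right)\right)\right) \left(- \frac{88720379}{9580}\right) = \left(-19967 - \frac{38}{7}\right) \left(- \frac{88720379}{9580}\right) = \left(- \frac{139807}{7}\right) \left(- \frac{88720379}{9580}\right) = \frac{12403730026853}{67060}$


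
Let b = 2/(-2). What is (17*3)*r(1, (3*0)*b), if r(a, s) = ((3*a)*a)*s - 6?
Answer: -306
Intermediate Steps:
b = -1 (b = 2*(-1/2) = -1)
r(a, s) = -6 + 3*s*a**2 (r(a, s) = (3*a**2)*s - 6 = 3*s*a**2 - 6 = -6 + 3*s*a**2)
(17*3)*r(1, (3*0)*b) = (17*3)*(-6 + 3*((3*0)*(-1))*1**2) = 51*(-6 + 3*(0*(-1))*1) = 51*(-6 + 3*0*1) = 51*(-6 + 0) = 51*(-6) = -306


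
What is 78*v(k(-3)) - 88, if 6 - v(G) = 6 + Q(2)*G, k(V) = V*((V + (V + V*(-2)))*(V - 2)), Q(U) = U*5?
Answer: -88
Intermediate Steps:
Q(U) = 5*U
k(V) = 0 (k(V) = V*((V + (V - 2*V))*(-2 + V)) = V*((V - V)*(-2 + V)) = V*(0*(-2 + V)) = V*0 = 0)
v(G) = -10*G (v(G) = 6 - (6 + (5*2)*G) = 6 - (6 + 10*G) = 6 + (-6 - 10*G) = -10*G)
78*v(k(-3)) - 88 = 78*(-10*0) - 88 = 78*0 - 88 = 0 - 88 = -88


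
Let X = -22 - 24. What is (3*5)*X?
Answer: -690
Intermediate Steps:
X = -46
(3*5)*X = (3*5)*(-46) = 15*(-46) = -690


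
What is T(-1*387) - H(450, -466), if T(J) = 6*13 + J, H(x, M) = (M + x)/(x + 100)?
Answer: -84967/275 ≈ -308.97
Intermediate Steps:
H(x, M) = (M + x)/(100 + x)
T(J) = 78 + J
T(-1*387) - H(450, -466) = (78 - 1*387) - (-466 + 450)/(100 + 450) = (78 - 387) - (-16)/550 = -309 - (-16)/550 = -309 - 1*(-8/275) = -309 + 8/275 = -84967/275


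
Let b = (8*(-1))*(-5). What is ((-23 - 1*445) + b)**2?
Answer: 183184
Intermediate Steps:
b = 40 (b = -8*(-5) = 40)
((-23 - 1*445) + b)**2 = ((-23 - 1*445) + 40)**2 = ((-23 - 445) + 40)**2 = (-468 + 40)**2 = (-428)**2 = 183184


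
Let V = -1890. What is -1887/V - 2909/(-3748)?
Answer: 2095081/1180620 ≈ 1.7746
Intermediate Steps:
-1887/V - 2909/(-3748) = -1887/(-1890) - 2909/(-3748) = -1887*(-1/1890) - 2909*(-1/3748) = 629/630 + 2909/3748 = 2095081/1180620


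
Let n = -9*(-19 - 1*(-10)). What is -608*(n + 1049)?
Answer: -687040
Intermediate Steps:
n = 81 (n = -9*(-19 + 10) = -9*(-9) = 81)
-608*(n + 1049) = -608*(81 + 1049) = -608*1130 = -687040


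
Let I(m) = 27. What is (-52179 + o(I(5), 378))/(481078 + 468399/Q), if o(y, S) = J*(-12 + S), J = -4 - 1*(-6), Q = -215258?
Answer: -257543682/2408265575 ≈ -0.10694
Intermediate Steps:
J = 2 (J = -4 + 6 = 2)
o(y, S) = -24 + 2*S (o(y, S) = 2*(-12 + S) = -24 + 2*S)
(-52179 + o(I(5), 378))/(481078 + 468399/Q) = (-52179 + (-24 + 2*378))/(481078 + 468399/(-215258)) = (-52179 + (-24 + 756))/(481078 + 468399*(-1/215258)) = (-52179 + 732)/(481078 - 10893/5006) = -51447/2408265575/5006 = -51447*5006/2408265575 = -257543682/2408265575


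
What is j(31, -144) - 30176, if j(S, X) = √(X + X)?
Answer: -30176 + 12*I*√2 ≈ -30176.0 + 16.971*I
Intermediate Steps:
j(S, X) = √2*√X (j(S, X) = √(2*X) = √2*√X)
j(31, -144) - 30176 = √2*√(-144) - 30176 = √2*(12*I) - 30176 = 12*I*√2 - 30176 = -30176 + 12*I*√2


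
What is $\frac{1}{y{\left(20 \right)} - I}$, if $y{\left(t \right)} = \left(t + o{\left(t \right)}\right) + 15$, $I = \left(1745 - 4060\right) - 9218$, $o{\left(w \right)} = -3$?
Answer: $\frac{1}{11565} \approx 8.6468 \cdot 10^{-5}$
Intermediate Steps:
$I = -11533$ ($I = -2315 - 9218 = -11533$)
$y{\left(t \right)} = 12 + t$ ($y{\left(t \right)} = \left(t - 3\right) + 15 = \left(-3 + t\right) + 15 = 12 + t$)
$\frac{1}{y{\left(20 \right)} - I} = \frac{1}{\left(12 + 20\right) - -11533} = \frac{1}{32 + 11533} = \frac{1}{11565}$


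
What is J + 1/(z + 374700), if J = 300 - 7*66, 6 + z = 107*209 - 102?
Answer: -64306709/396955 ≈ -162.00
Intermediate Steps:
z = 22255 (z = -6 + (107*209 - 102) = -6 + (22363 - 102) = -6 + 22261 = 22255)
J = -162 (J = 300 - 462 = -162)
J + 1/(z + 374700) = -162 + 1/(22255 + 374700) = -162 + 1/396955 = -64306709/396955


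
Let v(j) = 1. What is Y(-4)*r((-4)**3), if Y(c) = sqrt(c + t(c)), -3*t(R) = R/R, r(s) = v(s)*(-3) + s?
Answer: -67*I*sqrt(39)/3 ≈ -139.47*I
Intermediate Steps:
r(s) = -3 + s (r(s) = 1*(-3) + s = -3 + s)
t(R) = -1/3 (t(R) = -R/(3*R) = -1/3*1 = -1/3)
Y(c) = sqrt(-1/3 + c) (Y(c) = sqrt(c - 1/3) = sqrt(-1/3 + c))
Y(-4)*r((-4)**3) = (sqrt(-3 + 9*(-4))/3)*(-3 + (-4)**3) = (sqrt(-3 - 36)/3)*(-3 - 64) = (sqrt(-39)/3)*(-67) = ((I*sqrt(39))/3)*(-67) = (I*sqrt(39)/3)*(-67) = -67*I*sqrt(39)/3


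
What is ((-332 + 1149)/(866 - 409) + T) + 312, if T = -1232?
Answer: -419623/457 ≈ -918.21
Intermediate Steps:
((-332 + 1149)/(866 - 409) + T) + 312 = ((-332 + 1149)/(866 - 409) - 1232) + 312 = (817/457 - 1232) + 312 = -562207/457 + 312 = -419623/457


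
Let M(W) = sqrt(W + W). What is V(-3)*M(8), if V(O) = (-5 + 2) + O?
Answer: -24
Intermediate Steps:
V(O) = -3 + O
M(W) = sqrt(2)*sqrt(W) (M(W) = sqrt(2*W) = sqrt(2)*sqrt(W))
V(-3)*M(8) = (-3 - 3)*(sqrt(2)*sqrt(8)) = -6*sqrt(2)*2*sqrt(2) = -6*4 = -24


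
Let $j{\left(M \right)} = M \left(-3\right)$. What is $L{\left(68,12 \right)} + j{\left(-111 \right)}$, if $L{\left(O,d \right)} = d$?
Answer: $345$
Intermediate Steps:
$j{\left(M \right)} = - 3 M$
$L{\left(68,12 \right)} + j{\left(-111 \right)} = 12 - -333 = 12 + 333 = 345$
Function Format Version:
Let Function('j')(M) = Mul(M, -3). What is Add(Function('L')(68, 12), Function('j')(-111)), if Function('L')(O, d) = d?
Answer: 345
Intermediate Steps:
Function('j')(M) = Mul(-3, M)
Add(Function('L')(68, 12), Function('j')(-111)) = Add(12, Mul(-3, -111)) = Add(12, 333) = 345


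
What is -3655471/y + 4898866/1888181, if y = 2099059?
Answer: 3380817878843/3963403321679 ≈ 0.85301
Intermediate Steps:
-3655471/y + 4898866/1888181 = -3655471/2099059 + 4898866/1888181 = 3380817878843/3963403321679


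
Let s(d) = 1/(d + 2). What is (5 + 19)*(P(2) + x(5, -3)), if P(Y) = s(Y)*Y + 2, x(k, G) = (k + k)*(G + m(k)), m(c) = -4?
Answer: -1620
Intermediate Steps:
x(k, G) = 2*k*(-4 + G) (x(k, G) = (k + k)*(G - 4) = (2*k)*(-4 + G) = 2*k*(-4 + G))
s(d) = 1/(2 + d)
P(Y) = 2 + Y/(2 + Y) (P(Y) = Y/(2 + Y) + 2 = 2 + Y/(2 + Y))
(5 + 19)*(P(2) + x(5, -3)) = (5 + 19)*((4 + 3*2)/(2 + 2) + 2*5*(-4 - 3)) = 24*((4 + 6)/4 + 2*5*(-7)) = 24*((¼)*10 - 70) = 24*(5/2 - 70) = 24*(-135/2) = -1620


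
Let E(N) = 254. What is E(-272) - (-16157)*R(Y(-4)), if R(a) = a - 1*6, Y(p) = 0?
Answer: -96688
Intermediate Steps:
R(a) = -6 + a (R(a) = a - 6 = -6 + a)
E(-272) - (-16157)*R(Y(-4)) = 254 - (-16157)*(-6 + 0) = 254 - (-16157)*(-6) = 254 - 1*96942 = 254 - 96942 = -96688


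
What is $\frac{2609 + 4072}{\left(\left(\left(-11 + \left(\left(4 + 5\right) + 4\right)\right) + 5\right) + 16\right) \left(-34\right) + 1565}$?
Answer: $\frac{2227}{261} \approx 8.5326$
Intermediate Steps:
$\frac{2609 + 4072}{\left(\left(\left(-11 + \left(\left(4 + 5\right) + 4\right)\right) + 5\right) + 16\right) \left(-34\right) + 1565} = \frac{6681}{\left(\left(\left(-11 + \left(9 + 4\right)\right) + 5\right) + 16\right) \left(-34\right) + 1565} = \frac{6681}{\left(\left(\left(-11 + 13\right) + 5\right) + 16\right) \left(-34\right) + 1565} = \frac{6681}{\left(\left(2 + 5\right) + 16\right) \left(-34\right) + 1565} = \frac{6681}{\left(7 + 16\right) \left(-34\right) + 1565} = \frac{6681}{23 \left(-34\right) + 1565} = \frac{6681}{-782 + 1565} = \frac{6681}{783} = 6681 \cdot \frac{1}{783} = \frac{2227}{261}$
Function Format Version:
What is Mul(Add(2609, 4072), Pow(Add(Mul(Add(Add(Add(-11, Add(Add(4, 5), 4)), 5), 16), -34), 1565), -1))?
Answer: Rational(2227, 261) ≈ 8.5326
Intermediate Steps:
Mul(Add(2609, 4072), Pow(Add(Mul(Add(Add(Add(-11, Add(Add(4, 5), 4)), 5), 16), -34), 1565), -1)) = Mul(6681, Pow(Add(Mul(Add(Add(Add(-11, Add(9, 4)), 5), 16), -34), 1565), -1)) = Mul(6681, Pow(Add(Mul(Add(Add(Add(-11, 13), 5), 16), -34), 1565), -1)) = Mul(6681, Pow(Add(Mul(Add(Add(2, 5), 16), -34), 1565), -1)) = Mul(6681, Pow(Add(Mul(Add(7, 16), -34), 1565), -1)) = Mul(6681, Pow(Add(Mul(23, -34), 1565), -1)) = Mul(6681, Pow(Add(-782, 1565), -1)) = Mul(6681, Pow(783, -1)) = Mul(6681, Rational(1, 783)) = Rational(2227, 261)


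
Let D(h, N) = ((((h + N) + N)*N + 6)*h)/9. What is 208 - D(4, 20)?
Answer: -1672/9 ≈ -185.78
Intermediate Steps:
D(h, N) = h*(6 + N*(h + 2*N))/9 (D(h, N) = ((((N + h) + N)*N + 6)*h)*(⅑) = (((h + 2*N)*N + 6)*h)*(⅑) = ((N*(h + 2*N) + 6)*h)*(⅑) = ((6 + N*(h + 2*N))*h)*(⅑) = (h*(6 + N*(h + 2*N)))*(⅑) = h*(6 + N*(h + 2*N))/9)
208 - D(4, 20) = 208 - 4*(6 + 2*20² + 20*4)/9 = 208 - 4*(6 + 2*400 + 80)/9 = 208 - 4*(6 + 800 + 80)/9 = 208 - 4*886/9 = 208 - 1*3544/9 = 208 - 3544/9 = -1672/9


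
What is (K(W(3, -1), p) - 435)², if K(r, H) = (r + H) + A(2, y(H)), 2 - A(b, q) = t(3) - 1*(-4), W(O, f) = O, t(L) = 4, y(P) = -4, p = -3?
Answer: 194481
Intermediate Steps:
A(b, q) = -6 (A(b, q) = 2 - (4 - 1*(-4)) = 2 - (4 + 4) = 2 - 1*8 = 2 - 8 = -6)
K(r, H) = -6 + H + r (K(r, H) = (r + H) - 6 = (H + r) - 6 = -6 + H + r)
(K(W(3, -1), p) - 435)² = ((-6 - 3 + 3) - 435)² = (-6 - 435)² = (-441)² = 194481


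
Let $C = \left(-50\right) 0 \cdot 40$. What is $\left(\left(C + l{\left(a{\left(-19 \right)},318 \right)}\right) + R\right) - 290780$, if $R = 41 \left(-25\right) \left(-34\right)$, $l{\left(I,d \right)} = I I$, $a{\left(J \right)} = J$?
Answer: $-255569$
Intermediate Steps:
$l{\left(I,d \right)} = I^{2}$
$C = 0$ ($C = 0 \cdot 40 = 0$)
$R = 34850$ ($R = \left(-1025\right) \left(-34\right) = 34850$)
$\left(\left(C + l{\left(a{\left(-19 \right)},318 \right)}\right) + R\right) - 290780 = \left(\left(0 + \left(-19\right)^{2}\right) + 34850\right) - 290780 = \left(\left(0 + 361\right) + 34850\right) - 290780 = \left(361 + 34850\right) - 290780 = 35211 - 290780 = -255569$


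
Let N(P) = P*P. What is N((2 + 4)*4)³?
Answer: 191102976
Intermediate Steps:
N(P) = P²
N((2 + 4)*4)³ = (((2 + 4)*4)²)³ = ((6*4)²)³ = (24²)³ = 576³ = 191102976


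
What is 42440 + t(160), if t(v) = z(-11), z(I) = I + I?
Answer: 42418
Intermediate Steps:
z(I) = 2*I
t(v) = -22 (t(v) = 2*(-11) = -22)
42440 + t(160) = 42440 - 22 = 42418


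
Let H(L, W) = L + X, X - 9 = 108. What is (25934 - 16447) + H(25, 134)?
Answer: 9629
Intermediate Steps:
X = 117 (X = 9 + 108 = 117)
H(L, W) = 117 + L (H(L, W) = L + 117 = 117 + L)
(25934 - 16447) + H(25, 134) = (25934 - 16447) + (117 + 25) = 9487 + 142 = 9629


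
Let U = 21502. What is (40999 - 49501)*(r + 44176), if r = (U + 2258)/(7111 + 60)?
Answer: -2693517395712/7171 ≈ -3.7561e+8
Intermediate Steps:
r = 23760/7171 (r = (21502 + 2258)/(7111 + 60) = 23760/7171 ≈ 3.3133)
(40999 - 49501)*(r + 44176) = (40999 - 49501)*(23760/7171 + 44176) = -8502*316809856/7171 = -2693517395712/7171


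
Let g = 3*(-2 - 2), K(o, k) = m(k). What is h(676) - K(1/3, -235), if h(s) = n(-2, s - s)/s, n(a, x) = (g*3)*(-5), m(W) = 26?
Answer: -4349/169 ≈ -25.734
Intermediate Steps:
K(o, k) = 26
g = -12 (g = 3*(-4) = -12)
n(a, x) = 180 (n(a, x) = -12*3*(-5) = -36*(-5) = 180)
h(s) = 180/s
h(676) - K(1/3, -235) = 180/676 - 1*26 = 180*(1/676) - 26 = 45/169 - 26 = -4349/169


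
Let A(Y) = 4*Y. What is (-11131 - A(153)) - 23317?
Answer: -35060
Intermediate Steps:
(-11131 - A(153)) - 23317 = (-11131 - 4*153) - 23317 = (-11131 - 1*612) - 23317 = (-11131 - 612) - 23317 = -11743 - 23317 = -35060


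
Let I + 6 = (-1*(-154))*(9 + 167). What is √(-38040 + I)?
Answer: I*√10942 ≈ 104.6*I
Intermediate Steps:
I = 27098 (I = -6 + (-1*(-154))*(9 + 167) = -6 + 154*176 = -6 + 27104 = 27098)
√(-38040 + I) = √(-38040 + 27098) = √(-10942) = I*√10942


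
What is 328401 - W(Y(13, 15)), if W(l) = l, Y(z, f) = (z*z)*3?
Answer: 327894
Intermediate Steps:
Y(z, f) = 3*z² (Y(z, f) = z²*3 = 3*z²)
328401 - W(Y(13, 15)) = 328401 - 3*13² = 328401 - 3*169 = 328401 - 1*507 = 328401 - 507 = 327894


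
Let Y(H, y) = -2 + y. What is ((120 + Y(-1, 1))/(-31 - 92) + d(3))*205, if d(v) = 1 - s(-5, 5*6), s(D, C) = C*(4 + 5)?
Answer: -166030/3 ≈ -55343.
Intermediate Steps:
s(D, C) = 9*C (s(D, C) = C*9 = 9*C)
d(v) = -269 (d(v) = 1 - 9*5*6 = 1 - 9*30 = 1 - 1*270 = 1 - 270 = -269)
((120 + Y(-1, 1))/(-31 - 92) + d(3))*205 = ((120 + (-2 + 1))/(-31 - 92) - 269)*205 = ((120 - 1)/(-123) - 269)*205 = (119*(-1/123) - 269)*205 = (-119/123 - 269)*205 = -33206/123*205 = -166030/3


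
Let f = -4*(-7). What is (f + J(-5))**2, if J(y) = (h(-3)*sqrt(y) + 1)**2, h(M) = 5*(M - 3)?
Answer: 19971841 + 536520*I*sqrt(5) ≈ 1.9972e+7 + 1.1997e+6*I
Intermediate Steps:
h(M) = -15 + 5*M (h(M) = 5*(-3 + M) = -15 + 5*M)
J(y) = (1 - 30*sqrt(y))**2 (J(y) = ((-15 + 5*(-3))*sqrt(y) + 1)**2 = ((-15 - 15)*sqrt(y) + 1)**2 = (-30*sqrt(y) + 1)**2 = (1 - 30*sqrt(y))**2)
f = 28
(f + J(-5))**2 = (28 + (-1 + 30*sqrt(-5))**2)**2 = (28 + (-1 + 30*(I*sqrt(5)))**2)**2 = (28 + (-1 + 30*I*sqrt(5))**2)**2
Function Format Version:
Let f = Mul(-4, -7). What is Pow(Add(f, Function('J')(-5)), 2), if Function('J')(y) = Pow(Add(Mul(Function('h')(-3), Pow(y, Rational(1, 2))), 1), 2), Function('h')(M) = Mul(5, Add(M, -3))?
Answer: Add(19971841, Mul(536520, I, Pow(5, Rational(1, 2)))) ≈ Add(1.9972e+7, Mul(1.1997e+6, I))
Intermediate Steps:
Function('h')(M) = Add(-15, Mul(5, M)) (Function('h')(M) = Mul(5, Add(-3, M)) = Add(-15, Mul(5, M)))
Function('J')(y) = Pow(Add(1, Mul(-30, Pow(y, Rational(1, 2)))), 2) (Function('J')(y) = Pow(Add(Mul(Add(-15, Mul(5, -3)), Pow(y, Rational(1, 2))), 1), 2) = Pow(Add(Mul(Add(-15, -15), Pow(y, Rational(1, 2))), 1), 2) = Pow(Add(Mul(-30, Pow(y, Rational(1, 2))), 1), 2) = Pow(Add(1, Mul(-30, Pow(y, Rational(1, 2)))), 2))
f = 28
Pow(Add(f, Function('J')(-5)), 2) = Pow(Add(28, Pow(Add(-1, Mul(30, Pow(-5, Rational(1, 2)))), 2)), 2) = Pow(Add(28, Pow(Add(-1, Mul(30, Mul(I, Pow(5, Rational(1, 2))))), 2)), 2) = Pow(Add(28, Pow(Add(-1, Mul(30, I, Pow(5, Rational(1, 2)))), 2)), 2)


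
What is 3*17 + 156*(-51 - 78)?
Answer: -20073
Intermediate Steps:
3*17 + 156*(-51 - 78) = 51 + 156*(-129) = 51 - 20124 = -20073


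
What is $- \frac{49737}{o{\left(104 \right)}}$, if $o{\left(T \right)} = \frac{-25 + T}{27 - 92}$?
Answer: $\frac{3232905}{79} \approx 40923.0$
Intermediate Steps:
$o{\left(T \right)} = \frac{5}{13} - \frac{T}{65}$ ($o{\left(T \right)} = \frac{-25 + T}{-65} = \left(-25 + T\right) \left(- \frac{1}{65}\right) = \frac{5}{13} - \frac{T}{65}$)
$- \frac{49737}{o{\left(104 \right)}} = - \frac{49737}{\frac{5}{13} - \frac{8}{5}} = - \frac{49737}{- \frac{79}{65}} = \left(-49737\right) \left(- \frac{65}{79}\right) = \frac{3232905}{79}$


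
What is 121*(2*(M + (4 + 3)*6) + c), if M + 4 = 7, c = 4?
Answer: 11374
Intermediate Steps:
M = 3 (M = -4 + 7 = 3)
121*(2*(M + (4 + 3)*6) + c) = 121*(2*(3 + (4 + 3)*6) + 4) = 121*(2*(3 + 7*6) + 4) = 121*(2*(3 + 42) + 4) = 121*(2*45 + 4) = 121*(90 + 4) = 121*94 = 11374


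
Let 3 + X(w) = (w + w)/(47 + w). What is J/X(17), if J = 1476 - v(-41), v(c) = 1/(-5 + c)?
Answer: -1086352/1817 ≈ -597.88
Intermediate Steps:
X(w) = -3 + 2*w/(47 + w) (X(w) = -3 + (w + w)/(47 + w) = -3 + (2*w)/(47 + w) = -3 + 2*w/(47 + w))
J = 67897/46 (J = 1476 - 1/(-5 - 41) = 1476 - 1/(-46) = 1476 - 1*(-1/46) = 1476 + 1/46 = 67897/46 ≈ 1476.0)
J/X(17) = 67897/(46*(((-141 - 1*17)/(47 + 17)))) = 67897/(46*(((-141 - 17)/64))) = 67897/(46*(((1/64)*(-158)))) = 67897/(46*(-79/32)) = (67897/46)*(-32/79) = -1086352/1817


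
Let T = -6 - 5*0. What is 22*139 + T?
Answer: 3052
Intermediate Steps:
T = -6 (T = -6 + 0 = -6)
22*139 + T = 22*139 - 6 = 3058 - 6 = 3052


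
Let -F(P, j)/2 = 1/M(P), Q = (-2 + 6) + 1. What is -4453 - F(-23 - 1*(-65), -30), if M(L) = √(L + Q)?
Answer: -4453 + 2*√47/47 ≈ -4452.7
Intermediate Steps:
Q = 5 (Q = 4 + 1 = 5)
M(L) = √(5 + L) (M(L) = √(L + 5) = √(5 + L))
F(P, j) = -2/√(5 + P)
-4453 - F(-23 - 1*(-65), -30) = -4453 - (-2)/√(5 + (-23 - 1*(-65))) = -4453 - (-2)/√(5 + (-23 + 65)) = -4453 - (-2)/√(5 + 42) = -4453 - (-2)/√47 = -4453 - (-2)*√47/47 = -4453 + 2*√47/47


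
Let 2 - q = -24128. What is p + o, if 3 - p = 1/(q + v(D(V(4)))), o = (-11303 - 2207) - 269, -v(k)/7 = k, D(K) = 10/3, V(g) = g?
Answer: -996280323/72320 ≈ -13776.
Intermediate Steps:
D(K) = 10/3 (D(K) = 10*(⅓) = 10/3)
v(k) = -7*k
q = 24130 (q = 2 - 1*(-24128) = 2 + 24128 = 24130)
o = -13779 (o = -13510 - 269 = -13779)
p = 216957/72320 (p = 3 - 1/(24130 - 7*10/3) = 3 - 1/(24130 - 70/3) = 3 - 1/72320/3 = 3 - 1*3/72320 = 3 - 3/72320 = 216957/72320 ≈ 3.0000)
p + o = 216957/72320 - 13779 = -996280323/72320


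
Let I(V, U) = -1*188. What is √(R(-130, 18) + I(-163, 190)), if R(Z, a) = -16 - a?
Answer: I*√222 ≈ 14.9*I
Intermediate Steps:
I(V, U) = -188
√(R(-130, 18) + I(-163, 190)) = √((-16 - 1*18) - 188) = √((-16 - 18) - 188) = √(-34 - 188) = √(-222) = I*√222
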